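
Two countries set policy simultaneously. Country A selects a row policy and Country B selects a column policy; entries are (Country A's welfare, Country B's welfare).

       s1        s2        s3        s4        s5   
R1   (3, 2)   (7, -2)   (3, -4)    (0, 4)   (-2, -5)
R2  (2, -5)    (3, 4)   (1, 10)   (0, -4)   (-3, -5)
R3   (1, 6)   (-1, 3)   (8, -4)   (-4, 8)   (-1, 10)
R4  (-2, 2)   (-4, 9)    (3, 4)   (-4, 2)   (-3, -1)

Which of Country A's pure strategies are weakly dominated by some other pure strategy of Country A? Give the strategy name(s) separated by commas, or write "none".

R2, R4

Nothing dominates R1: R2 at s1 (3>2); R3 at s1 (3>1); R4 at s1 (3>-2).
R2 is weakly dominated by R1 (s1: 3>2, s2: 7>3, s3: 3>1, s4: 0=0, s5: -2>-3).
R3: no other strategy beats it everywhere (R1 at s3 (8>3); R2 at s3 (8>1); R4 at s1 (1>-2)).
R4: dominated, since R1 does at least as well everywhere (s1: 3>-2, s2: 7>-4, s3: 3=3, s4: 0>-4, s5: -2>-3).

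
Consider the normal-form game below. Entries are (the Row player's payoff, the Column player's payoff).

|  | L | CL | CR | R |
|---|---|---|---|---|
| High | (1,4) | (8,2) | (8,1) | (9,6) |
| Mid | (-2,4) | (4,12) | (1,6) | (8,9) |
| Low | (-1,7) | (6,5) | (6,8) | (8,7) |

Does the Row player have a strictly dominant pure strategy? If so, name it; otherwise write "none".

High

High vs Mid: L: 1>-2, CL: 8>4, CR: 8>1, R: 9>8.
High vs Low: L: 1>-1, CL: 8>6, CR: 8>6, R: 9>8.
High strictly beats every other strategy against every opponent action, so it is strictly dominant.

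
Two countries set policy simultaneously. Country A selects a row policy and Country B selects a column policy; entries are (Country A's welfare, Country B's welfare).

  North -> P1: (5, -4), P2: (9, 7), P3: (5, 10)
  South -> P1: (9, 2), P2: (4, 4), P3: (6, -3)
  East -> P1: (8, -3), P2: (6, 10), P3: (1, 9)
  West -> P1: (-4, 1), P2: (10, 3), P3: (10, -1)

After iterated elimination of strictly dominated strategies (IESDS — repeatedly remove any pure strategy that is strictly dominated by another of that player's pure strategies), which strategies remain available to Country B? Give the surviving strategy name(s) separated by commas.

Column P1 is eliminated: P2 beats it against every remaining row (North: 7>-4, South: 4>2, East: 10>-3, West: 3>1).
For Country A, West strictly dominates North on the remaining columns (P2: 10>9, P3: 10>5); eliminate North.
For Country A, West strictly dominates South on the remaining columns (P2: 10>4, P3: 10>6); eliminate South.
Row East is eliminated: West beats it against every remaining column (P2: 10>6, P3: 10>1).
Country B's strategy P3 is strictly dominated by P2 (West: 3>-1) and is removed.
Among the remaining strategies, none is strictly dominated by another pure strategy of the same player, so the elimination stops.
Surviving strategies — Country A: {West}; Country B: {P2}.

P2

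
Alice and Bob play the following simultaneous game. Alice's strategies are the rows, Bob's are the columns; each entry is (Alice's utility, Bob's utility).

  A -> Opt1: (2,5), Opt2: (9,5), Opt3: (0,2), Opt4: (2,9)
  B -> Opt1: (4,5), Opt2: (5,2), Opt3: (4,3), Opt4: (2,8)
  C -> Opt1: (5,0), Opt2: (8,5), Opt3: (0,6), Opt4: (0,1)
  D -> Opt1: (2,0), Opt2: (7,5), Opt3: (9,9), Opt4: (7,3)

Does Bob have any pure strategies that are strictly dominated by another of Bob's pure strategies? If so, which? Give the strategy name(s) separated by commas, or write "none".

Opt4 strictly dominates Opt1 — A: 9>5, B: 8>5, C: 1>0, D: 3>0.
Opt2: no other strategy beats it everywhere (Opt1 at A (5=5); Opt3 at A (5>2); Opt4 at C (5>1)).
Opt3 is not dominated — it holds its own against Opt1 at C (6>0); Opt2 at B (3>2); Opt4 at C (6>1).
Nothing dominates Opt4: Opt1 at A (9>5); Opt2 at A (9>5); Opt3 at A (9>2).

Opt1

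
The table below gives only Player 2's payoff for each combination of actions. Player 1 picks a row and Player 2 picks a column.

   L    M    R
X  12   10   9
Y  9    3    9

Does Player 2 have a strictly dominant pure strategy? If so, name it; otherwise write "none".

L fails to dominate R at Y (9=9).
M fails to dominate L at X (10<12).
R fails to dominate L at X (9<12).
No single strategy dominates all the others.

none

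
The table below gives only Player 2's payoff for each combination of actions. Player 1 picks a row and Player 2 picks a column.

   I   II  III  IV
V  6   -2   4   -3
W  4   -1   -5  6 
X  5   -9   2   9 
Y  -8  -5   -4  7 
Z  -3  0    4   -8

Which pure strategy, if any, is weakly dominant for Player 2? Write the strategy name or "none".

I fails to dominate II at Y (-8<-5).
II fails to dominate I at V (-2<6).
III fails to dominate I at V (4<6).
IV fails to dominate I at V (-3<6).
No single strategy dominates all the others.

none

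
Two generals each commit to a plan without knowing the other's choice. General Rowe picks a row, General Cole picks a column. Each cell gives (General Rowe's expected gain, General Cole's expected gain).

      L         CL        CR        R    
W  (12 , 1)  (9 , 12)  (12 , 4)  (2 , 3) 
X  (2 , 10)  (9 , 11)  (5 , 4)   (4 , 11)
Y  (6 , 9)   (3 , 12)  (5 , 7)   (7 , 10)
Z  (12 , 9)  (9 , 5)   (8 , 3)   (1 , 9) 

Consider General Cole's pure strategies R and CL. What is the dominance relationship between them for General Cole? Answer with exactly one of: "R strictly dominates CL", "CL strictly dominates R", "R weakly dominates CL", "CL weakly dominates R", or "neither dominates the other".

R's payoffs vs CL's, by General Rowe's action — W: 3<12, X: 11=11, Y: 10<12, Z: 9>5.
R does better at Z but worse at W, Y; neither strategy dominates the other.

neither dominates the other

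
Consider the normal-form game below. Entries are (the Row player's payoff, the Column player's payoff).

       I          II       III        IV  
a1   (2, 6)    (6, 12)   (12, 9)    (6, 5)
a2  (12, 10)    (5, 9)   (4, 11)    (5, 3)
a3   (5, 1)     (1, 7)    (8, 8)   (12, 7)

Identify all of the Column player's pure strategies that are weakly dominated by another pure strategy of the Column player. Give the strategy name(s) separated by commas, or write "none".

III weakly dominates I — a1: 9>6, a2: 11>10, a3: 8>1.
Nothing dominates II: I at a1 (12>6); III at a1 (12>9); IV at a1 (12>5).
III is not dominated — it holds its own against I at a1 (9>6); II at a2 (11>9); IV at a1 (9>5).
IV: dominated, since II does at least as well everywhere (a1: 12>5, a2: 9>3, a3: 7=7).

I, IV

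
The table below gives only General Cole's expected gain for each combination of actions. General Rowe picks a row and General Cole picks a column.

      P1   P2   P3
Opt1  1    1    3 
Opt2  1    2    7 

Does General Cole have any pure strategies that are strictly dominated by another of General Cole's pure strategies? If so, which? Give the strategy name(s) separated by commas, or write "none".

P1 is strictly dominated by P3 (Opt1: 3>1, Opt2: 7>1).
P3 strictly dominates P2 — Opt1: 3>1, Opt2: 7>2.
P3 is not dominated — it holds its own against P1 at Opt1 (3>1); P2 at Opt1 (3>1).

P1, P2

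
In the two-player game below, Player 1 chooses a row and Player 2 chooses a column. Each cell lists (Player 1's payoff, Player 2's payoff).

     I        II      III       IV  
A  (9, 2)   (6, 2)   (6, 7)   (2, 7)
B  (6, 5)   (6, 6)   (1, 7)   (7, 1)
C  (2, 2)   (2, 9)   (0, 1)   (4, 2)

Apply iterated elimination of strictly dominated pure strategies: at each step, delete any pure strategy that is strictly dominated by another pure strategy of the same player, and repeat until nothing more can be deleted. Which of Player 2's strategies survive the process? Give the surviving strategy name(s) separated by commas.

III, IV

Row C is eliminated: B beats it against every remaining column (I: 6>2, II: 6>2, III: 1>0, IV: 7>4).
Column I is eliminated: III beats it against every remaining row (A: 7>2, B: 7>5).
Player 2's strategy II is strictly dominated by III (A: 7>2, B: 7>6) and is removed.
Among the remaining strategies, none is strictly dominated by another pure strategy of the same player, so the elimination stops.
Surviving strategies — Player 1: {A, B}; Player 2: {III, IV}.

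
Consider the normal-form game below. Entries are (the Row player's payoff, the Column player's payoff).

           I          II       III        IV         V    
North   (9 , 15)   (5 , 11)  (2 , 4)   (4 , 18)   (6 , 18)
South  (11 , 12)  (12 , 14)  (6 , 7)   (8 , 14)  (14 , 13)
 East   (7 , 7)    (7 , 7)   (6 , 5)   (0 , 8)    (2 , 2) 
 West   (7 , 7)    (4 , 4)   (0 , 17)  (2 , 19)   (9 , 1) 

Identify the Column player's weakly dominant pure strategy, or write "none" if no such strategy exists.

IV

IV vs I: North: 18>15, South: 14>12, East: 8>7, West: 19>7.
IV vs II: North: 18>11, South: 14=14, East: 8>7, West: 19>4.
IV vs III: North: 18>4, South: 14>7, East: 8>5, West: 19>17.
IV vs V: North: 18=18, South: 14>13, East: 8>2, West: 19>1.
IV is at least as good as every other strategy against every opponent action, so it is weakly dominant.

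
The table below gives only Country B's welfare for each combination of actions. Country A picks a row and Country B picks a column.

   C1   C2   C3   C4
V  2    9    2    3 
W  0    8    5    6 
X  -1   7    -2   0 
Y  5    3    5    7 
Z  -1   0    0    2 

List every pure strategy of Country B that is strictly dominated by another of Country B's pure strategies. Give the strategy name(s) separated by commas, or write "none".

C1: dominated, since C4 does at least as well everywhere (V: 3>2, W: 6>0, X: 0>-1, Y: 7>5, Z: 2>-1).
Nothing dominates C2: C1 at V (9>2); C3 at V (9>2); C4 at V (9>3).
C3 is strictly dominated by C4 (V: 3>2, W: 6>5, X: 0>-2, Y: 7>5, Z: 2>0).
C4: no other strategy beats it everywhere (C1 at V (3>2); C2 at Y (7>3); C3 at V (3>2)).

C1, C3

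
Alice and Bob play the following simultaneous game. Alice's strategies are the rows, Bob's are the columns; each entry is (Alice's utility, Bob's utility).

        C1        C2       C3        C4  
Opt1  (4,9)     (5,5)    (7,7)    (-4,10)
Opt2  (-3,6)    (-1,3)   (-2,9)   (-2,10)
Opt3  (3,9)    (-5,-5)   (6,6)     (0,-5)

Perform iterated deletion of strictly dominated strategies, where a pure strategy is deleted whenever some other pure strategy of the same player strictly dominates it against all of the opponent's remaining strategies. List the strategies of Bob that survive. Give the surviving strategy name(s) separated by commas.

For Bob, C1 strictly dominates C2 on the remaining rows (Opt1: 9>5, Opt2: 6>3, Opt3: 9>-5); eliminate C2.
Alice's strategy Opt2 is strictly dominated by Opt3 (C1: 3>-3, C3: 6>-2, C4: 0>-2) and is removed.
For Bob, C1 strictly dominates C3 on the remaining rows (Opt1: 9>7, Opt3: 9>6); eliminate C3.
Among the remaining strategies, none is strictly dominated by another pure strategy of the same player, so the elimination stops.
Surviving strategies — Alice: {Opt1, Opt3}; Bob: {C1, C4}.

C1, C4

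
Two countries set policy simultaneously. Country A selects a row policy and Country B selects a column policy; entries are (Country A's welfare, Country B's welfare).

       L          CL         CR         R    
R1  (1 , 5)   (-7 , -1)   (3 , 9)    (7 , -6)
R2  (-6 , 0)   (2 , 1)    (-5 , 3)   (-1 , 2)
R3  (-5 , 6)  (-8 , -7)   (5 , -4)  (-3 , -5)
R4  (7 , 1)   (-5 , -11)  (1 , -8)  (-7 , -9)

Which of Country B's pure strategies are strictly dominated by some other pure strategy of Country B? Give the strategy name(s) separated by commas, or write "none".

CL, R

L is not dominated — it holds its own against CL at R1 (5>-1); CR at R3 (6>-4); R at R1 (5>-6).
CL is strictly dominated by CR (R1: 9>-1, R2: 3>1, R3: -4>-7, R4: -8>-11).
CR: no other strategy beats it everywhere (L at R1 (9>5); CL at R1 (9>-1); R at R1 (9>-6)).
R: dominated, since CR does at least as well everywhere (R1: 9>-6, R2: 3>2, R3: -4>-5, R4: -8>-9).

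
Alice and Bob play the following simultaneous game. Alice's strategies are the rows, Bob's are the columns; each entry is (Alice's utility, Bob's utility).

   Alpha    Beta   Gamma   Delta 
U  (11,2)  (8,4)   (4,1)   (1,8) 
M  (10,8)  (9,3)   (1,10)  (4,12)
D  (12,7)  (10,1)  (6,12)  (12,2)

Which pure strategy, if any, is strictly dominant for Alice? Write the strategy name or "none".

D vs U: Alpha: 12>11, Beta: 10>8, Gamma: 6>4, Delta: 12>1.
D vs M: Alpha: 12>10, Beta: 10>9, Gamma: 6>1, Delta: 12>4.
D strictly beats every other strategy against every opponent action, so it is strictly dominant.

D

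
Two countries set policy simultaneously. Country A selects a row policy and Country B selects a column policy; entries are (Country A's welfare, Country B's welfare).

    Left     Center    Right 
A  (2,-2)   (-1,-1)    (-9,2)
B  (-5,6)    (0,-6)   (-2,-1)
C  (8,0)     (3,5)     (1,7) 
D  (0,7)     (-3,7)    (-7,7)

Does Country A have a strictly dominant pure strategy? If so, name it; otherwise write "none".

C

C vs A: Left: 8>2, Center: 3>-1, Right: 1>-9.
C vs B: Left: 8>-5, Center: 3>0, Right: 1>-2.
C vs D: Left: 8>0, Center: 3>-3, Right: 1>-7.
C strictly beats every other strategy against every opponent action, so it is strictly dominant.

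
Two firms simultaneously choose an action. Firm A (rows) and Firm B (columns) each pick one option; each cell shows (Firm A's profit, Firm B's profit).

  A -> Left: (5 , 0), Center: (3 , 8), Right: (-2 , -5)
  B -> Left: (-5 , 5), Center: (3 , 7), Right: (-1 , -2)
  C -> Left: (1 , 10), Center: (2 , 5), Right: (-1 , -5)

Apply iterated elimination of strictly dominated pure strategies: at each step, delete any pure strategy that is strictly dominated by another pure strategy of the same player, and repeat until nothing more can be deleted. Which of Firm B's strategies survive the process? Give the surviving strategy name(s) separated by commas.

Center

Firm B's strategy Right is strictly dominated by Left (A: 0>-5, B: 5>-2, C: 10>-5) and is removed.
Firm A's strategy C is strictly dominated by A (Left: 5>1, Center: 3>2) and is removed.
Column Left is eliminated: Center beats it against every remaining row (A: 8>0, B: 7>5).
Among the remaining strategies, none is strictly dominated by another pure strategy of the same player, so the elimination stops.
Surviving strategies — Firm A: {A, B}; Firm B: {Center}.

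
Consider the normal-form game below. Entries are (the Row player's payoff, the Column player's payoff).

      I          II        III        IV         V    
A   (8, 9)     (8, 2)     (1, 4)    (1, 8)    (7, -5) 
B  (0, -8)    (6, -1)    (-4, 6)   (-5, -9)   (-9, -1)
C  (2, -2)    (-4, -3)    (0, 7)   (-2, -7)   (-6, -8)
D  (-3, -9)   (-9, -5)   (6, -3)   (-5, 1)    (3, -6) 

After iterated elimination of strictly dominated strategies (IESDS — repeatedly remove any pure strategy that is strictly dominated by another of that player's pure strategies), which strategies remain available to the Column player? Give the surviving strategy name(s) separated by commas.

Row B is eliminated: A beats it against every remaining column (I: 8>0, II: 8>6, III: 1>-4, IV: 1>-5, V: 7>-9).
For the Row player, A strictly dominates C on the remaining columns (I: 8>2, II: 8>-4, III: 1>0, IV: 1>-2, V: 7>-6); eliminate C.
The Column player's strategy II is strictly dominated by III (A: 4>2, D: -3>-5) and is removed.
For the Column player, IV strictly dominates III on the remaining rows (A: 8>4, D: 1>-3); eliminate III.
Row D is eliminated: A beats it against every remaining column (I: 8>-3, IV: 1>-5, V: 7>3).
For the Column player, I strictly dominates IV on the remaining rows (A: 9>8); eliminate IV.
The Column player's strategy V is strictly dominated by I (A: 9>-5) and is removed.
Among the remaining strategies, none is strictly dominated by another pure strategy of the same player, so the elimination stops.
Surviving strategies — the Row player: {A}; the Column player: {I}.

I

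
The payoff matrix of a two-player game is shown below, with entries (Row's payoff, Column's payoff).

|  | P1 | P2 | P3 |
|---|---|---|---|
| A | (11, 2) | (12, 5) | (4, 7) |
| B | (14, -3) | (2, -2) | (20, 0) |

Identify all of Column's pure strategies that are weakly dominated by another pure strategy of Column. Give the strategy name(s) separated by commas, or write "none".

P1, P2

P1 is weakly dominated by P2 (A: 5>2, B: -2>-3).
P2: dominated, since P3 does at least as well everywhere (A: 7>5, B: 0>-2).
P3 is not dominated — it holds its own against P1 at A (7>2); P2 at A (7>5).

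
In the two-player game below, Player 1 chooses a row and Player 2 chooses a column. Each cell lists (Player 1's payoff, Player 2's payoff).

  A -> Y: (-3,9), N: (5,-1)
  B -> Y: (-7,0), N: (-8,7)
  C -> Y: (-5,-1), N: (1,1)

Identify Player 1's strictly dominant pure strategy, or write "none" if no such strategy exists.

A vs B: Y: -3>-7, N: 5>-8.
A vs C: Y: -3>-5, N: 5>1.
A strictly beats every other strategy against every opponent action, so it is strictly dominant.

A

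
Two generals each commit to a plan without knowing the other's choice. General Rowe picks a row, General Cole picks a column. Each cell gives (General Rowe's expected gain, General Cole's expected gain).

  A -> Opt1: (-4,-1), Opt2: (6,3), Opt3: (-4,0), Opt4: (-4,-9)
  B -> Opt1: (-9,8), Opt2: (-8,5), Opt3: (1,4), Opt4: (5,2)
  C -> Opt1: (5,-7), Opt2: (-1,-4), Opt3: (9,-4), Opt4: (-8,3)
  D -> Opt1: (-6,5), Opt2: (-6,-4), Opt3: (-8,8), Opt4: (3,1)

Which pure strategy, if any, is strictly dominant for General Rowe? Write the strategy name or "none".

A fails to dominate B at Opt3 (-4<1).
B fails to dominate A at Opt1 (-9<-4).
C fails to dominate A at Opt2 (-1<6).
D fails to dominate A at Opt1 (-6<-4).
No single strategy dominates all the others.

none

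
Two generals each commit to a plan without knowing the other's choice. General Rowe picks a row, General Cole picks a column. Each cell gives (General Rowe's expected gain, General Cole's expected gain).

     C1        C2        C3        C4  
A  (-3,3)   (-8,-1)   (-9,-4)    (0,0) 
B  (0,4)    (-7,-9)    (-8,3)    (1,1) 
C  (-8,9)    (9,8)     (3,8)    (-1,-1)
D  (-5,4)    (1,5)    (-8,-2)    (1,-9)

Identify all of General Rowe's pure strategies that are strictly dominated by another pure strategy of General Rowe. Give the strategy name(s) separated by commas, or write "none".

A is strictly dominated by B (C1: 0>-3, C2: -7>-8, C3: -8>-9, C4: 1>0).
Nothing dominates B: A at C1 (0>-3); C at C1 (0>-8); D at C1 (0>-5).
C: no other strategy beats it everywhere (A at C2 (9>-8); B at C2 (9>-7); D at C2 (9>1)).
Nothing dominates D: A at C2 (1>-8); B at C2 (1>-7); C at C1 (-5>-8).

A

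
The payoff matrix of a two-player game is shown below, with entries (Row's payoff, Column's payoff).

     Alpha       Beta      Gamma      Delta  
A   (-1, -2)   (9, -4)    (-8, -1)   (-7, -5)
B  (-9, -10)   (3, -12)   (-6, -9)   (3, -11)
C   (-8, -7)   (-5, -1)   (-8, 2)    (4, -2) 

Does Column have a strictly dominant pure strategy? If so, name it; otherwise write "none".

Gamma

Gamma vs Alpha: A: -1>-2, B: -9>-10, C: 2>-7.
Gamma vs Beta: A: -1>-4, B: -9>-12, C: 2>-1.
Gamma vs Delta: A: -1>-5, B: -9>-11, C: 2>-2.
Gamma strictly beats every other strategy against every opponent action, so it is strictly dominant.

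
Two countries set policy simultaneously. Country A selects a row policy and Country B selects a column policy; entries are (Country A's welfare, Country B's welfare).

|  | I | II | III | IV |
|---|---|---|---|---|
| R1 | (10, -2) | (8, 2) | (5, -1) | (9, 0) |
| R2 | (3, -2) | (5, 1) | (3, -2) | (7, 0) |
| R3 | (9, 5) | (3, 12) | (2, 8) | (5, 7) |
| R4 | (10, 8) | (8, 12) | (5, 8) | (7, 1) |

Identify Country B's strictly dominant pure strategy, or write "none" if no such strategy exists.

II

II vs I: R1: 2>-2, R2: 1>-2, R3: 12>5, R4: 12>8.
II vs III: R1: 2>-1, R2: 1>-2, R3: 12>8, R4: 12>8.
II vs IV: R1: 2>0, R2: 1>0, R3: 12>7, R4: 12>1.
II strictly beats every other strategy against every opponent action, so it is strictly dominant.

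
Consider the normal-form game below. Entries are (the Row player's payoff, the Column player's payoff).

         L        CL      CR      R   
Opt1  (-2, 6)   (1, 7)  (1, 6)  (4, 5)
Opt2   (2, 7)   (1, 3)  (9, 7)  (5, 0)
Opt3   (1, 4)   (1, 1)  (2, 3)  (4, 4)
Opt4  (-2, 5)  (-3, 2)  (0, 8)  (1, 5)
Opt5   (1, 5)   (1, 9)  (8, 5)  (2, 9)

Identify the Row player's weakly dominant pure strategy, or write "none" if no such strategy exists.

Opt2

Opt2 vs Opt1: L: 2>-2, CL: 1=1, CR: 9>1, R: 5>4.
Opt2 vs Opt3: L: 2>1, CL: 1=1, CR: 9>2, R: 5>4.
Opt2 vs Opt4: L: 2>-2, CL: 1>-3, CR: 9>0, R: 5>1.
Opt2 vs Opt5: L: 2>1, CL: 1=1, CR: 9>8, R: 5>2.
Opt2 is at least as good as every other strategy against every opponent action, so it is weakly dominant.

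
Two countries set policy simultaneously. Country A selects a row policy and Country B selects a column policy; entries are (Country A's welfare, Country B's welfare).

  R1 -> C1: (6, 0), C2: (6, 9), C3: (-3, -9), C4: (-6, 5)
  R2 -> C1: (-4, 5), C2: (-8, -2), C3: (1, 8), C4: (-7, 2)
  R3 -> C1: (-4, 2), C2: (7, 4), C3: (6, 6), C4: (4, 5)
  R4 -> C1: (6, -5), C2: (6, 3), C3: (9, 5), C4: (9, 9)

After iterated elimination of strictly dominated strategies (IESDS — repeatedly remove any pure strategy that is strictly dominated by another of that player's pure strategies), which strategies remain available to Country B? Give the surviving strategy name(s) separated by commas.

C4

For Country A, R4 strictly dominates R2 on the remaining columns (C1: 6>-4, C2: 6>-8, C3: 9>1, C4: 9>-7); eliminate R2.
Column C1 is eliminated: C2 beats it against every remaining row (R1: 9>0, R3: 4>2, R4: 3>-5).
For Country A, R3 strictly dominates R1 on the remaining columns (C2: 7>6, C3: 6>-3, C4: 4>-6); eliminate R1.
Country B's strategy C2 is strictly dominated by C3 (R3: 6>4, R4: 5>3) and is removed.
Row R3 is eliminated: R4 beats it against every remaining column (C3: 9>6, C4: 9>4).
For Country B, C4 strictly dominates C3 on the remaining rows (R4: 9>5); eliminate C3.
Among the remaining strategies, none is strictly dominated by another pure strategy of the same player, so the elimination stops.
Surviving strategies — Country A: {R4}; Country B: {C4}.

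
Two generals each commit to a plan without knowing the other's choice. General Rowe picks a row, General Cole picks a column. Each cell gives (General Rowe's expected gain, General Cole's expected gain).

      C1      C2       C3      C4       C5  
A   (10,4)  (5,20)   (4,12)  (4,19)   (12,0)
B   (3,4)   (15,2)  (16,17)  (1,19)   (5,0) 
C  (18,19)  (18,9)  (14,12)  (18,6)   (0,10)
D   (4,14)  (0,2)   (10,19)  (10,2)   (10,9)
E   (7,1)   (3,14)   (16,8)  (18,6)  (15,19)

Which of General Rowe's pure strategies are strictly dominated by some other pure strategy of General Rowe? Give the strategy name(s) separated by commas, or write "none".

A: no other strategy beats it everywhere (B at C1 (10>3); C at C5 (12>0); D at C1 (10>4); E at C1 (10>7)).
Nothing dominates B: A at C2 (15>5); C at C3 (16>14); D at C2 (15>0); E at C2 (15>3).
C: no other strategy beats it everywhere (A at C1 (18>10); B at C1 (18>3); D at C1 (18>4); E at C1 (18>7)).
D is strictly dominated by E (C1: 7>4, C2: 3>0, C3: 16>10, C4: 18>10, C5: 15>10).
E: no other strategy beats it everywhere (A at C3 (16>4); B at C1 (7>3); C at C3 (16>14); D at C1 (7>4)).

D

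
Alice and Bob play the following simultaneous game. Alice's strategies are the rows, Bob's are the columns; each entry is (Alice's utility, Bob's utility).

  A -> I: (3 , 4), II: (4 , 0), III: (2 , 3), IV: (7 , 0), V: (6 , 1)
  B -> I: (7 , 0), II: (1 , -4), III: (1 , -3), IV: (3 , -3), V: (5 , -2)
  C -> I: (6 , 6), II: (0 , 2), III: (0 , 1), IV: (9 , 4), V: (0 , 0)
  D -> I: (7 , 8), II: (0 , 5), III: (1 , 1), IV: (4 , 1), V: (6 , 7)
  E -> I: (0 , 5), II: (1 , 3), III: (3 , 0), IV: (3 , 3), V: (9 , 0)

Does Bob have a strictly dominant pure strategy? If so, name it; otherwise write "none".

I

I vs II: A: 4>0, B: 0>-4, C: 6>2, D: 8>5, E: 5>3.
I vs III: A: 4>3, B: 0>-3, C: 6>1, D: 8>1, E: 5>0.
I vs IV: A: 4>0, B: 0>-3, C: 6>4, D: 8>1, E: 5>3.
I vs V: A: 4>1, B: 0>-2, C: 6>0, D: 8>7, E: 5>0.
I strictly beats every other strategy against every opponent action, so it is strictly dominant.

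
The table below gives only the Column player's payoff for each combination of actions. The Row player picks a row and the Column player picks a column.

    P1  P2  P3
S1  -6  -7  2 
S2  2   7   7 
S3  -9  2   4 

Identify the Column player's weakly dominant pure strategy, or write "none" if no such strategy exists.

P3

P3 vs P1: S1: 2>-6, S2: 7>2, S3: 4>-9.
P3 vs P2: S1: 2>-7, S2: 7=7, S3: 4>2.
P3 is at least as good as every other strategy against every opponent action, so it is weakly dominant.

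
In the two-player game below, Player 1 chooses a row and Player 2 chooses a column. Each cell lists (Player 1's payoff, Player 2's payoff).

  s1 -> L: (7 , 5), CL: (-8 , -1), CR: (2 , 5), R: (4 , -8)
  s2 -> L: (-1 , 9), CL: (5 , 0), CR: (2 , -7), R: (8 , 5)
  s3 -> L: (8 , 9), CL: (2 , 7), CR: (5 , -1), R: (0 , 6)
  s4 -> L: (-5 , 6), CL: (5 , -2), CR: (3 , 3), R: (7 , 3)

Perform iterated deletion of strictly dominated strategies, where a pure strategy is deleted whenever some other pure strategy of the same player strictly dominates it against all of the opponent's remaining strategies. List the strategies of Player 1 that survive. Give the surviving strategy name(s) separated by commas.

Column CL is eliminated: L beats it against every remaining row (s1: 5>-1, s2: 9>0, s3: 9>7, s4: 6>-2).
Player 2's strategy R is strictly dominated by L (s1: 5>-8, s2: 9>5, s3: 9>6, s4: 6>3) and is removed.
Row s1 is eliminated: s3 beats it against every remaining column (L: 8>7, CR: 5>2).
For Player 1, s3 strictly dominates s2 on the remaining columns (L: 8>-1, CR: 5>2); eliminate s2.
Row s4 is eliminated: s3 beats it against every remaining column (L: 8>-5, CR: 5>3).
Column CR is eliminated: L beats it against every remaining row (s3: 9>-1).
Among the remaining strategies, none is strictly dominated by another pure strategy of the same player, so the elimination stops.
Surviving strategies — Player 1: {s3}; Player 2: {L}.

s3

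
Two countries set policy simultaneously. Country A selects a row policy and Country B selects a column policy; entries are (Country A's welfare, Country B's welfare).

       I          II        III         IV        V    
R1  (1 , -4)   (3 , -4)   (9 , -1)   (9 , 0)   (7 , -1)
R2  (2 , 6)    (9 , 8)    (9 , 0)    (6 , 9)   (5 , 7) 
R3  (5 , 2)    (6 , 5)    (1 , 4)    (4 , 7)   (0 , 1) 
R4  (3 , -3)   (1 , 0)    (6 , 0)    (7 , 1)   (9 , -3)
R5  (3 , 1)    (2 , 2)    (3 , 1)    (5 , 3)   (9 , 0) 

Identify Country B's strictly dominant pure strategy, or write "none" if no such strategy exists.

IV

IV vs I: R1: 0>-4, R2: 9>6, R3: 7>2, R4: 1>-3, R5: 3>1.
IV vs II: R1: 0>-4, R2: 9>8, R3: 7>5, R4: 1>0, R5: 3>2.
IV vs III: R1: 0>-1, R2: 9>0, R3: 7>4, R4: 1>0, R5: 3>1.
IV vs V: R1: 0>-1, R2: 9>7, R3: 7>1, R4: 1>-3, R5: 3>0.
IV strictly beats every other strategy against every opponent action, so it is strictly dominant.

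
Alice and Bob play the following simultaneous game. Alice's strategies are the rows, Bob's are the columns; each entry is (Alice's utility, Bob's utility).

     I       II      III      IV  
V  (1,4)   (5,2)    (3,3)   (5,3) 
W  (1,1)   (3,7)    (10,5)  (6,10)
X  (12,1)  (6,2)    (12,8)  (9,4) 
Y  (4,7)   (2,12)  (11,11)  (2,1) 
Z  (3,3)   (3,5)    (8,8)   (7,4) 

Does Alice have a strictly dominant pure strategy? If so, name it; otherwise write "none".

X vs V: I: 12>1, II: 6>5, III: 12>3, IV: 9>5.
X vs W: I: 12>1, II: 6>3, III: 12>10, IV: 9>6.
X vs Y: I: 12>4, II: 6>2, III: 12>11, IV: 9>2.
X vs Z: I: 12>3, II: 6>3, III: 12>8, IV: 9>7.
X strictly beats every other strategy against every opponent action, so it is strictly dominant.

X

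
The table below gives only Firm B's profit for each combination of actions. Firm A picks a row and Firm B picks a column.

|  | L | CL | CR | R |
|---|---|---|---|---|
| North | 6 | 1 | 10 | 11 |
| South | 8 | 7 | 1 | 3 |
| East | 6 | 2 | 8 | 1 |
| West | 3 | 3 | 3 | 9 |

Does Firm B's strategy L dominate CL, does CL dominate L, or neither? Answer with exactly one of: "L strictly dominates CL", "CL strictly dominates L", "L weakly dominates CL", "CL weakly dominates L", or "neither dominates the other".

L weakly dominates CL

L's payoffs vs CL's, by Firm A's action — North: 6>1, South: 8>7, East: 6>2, West: 3=3.
L is at least as good everywhere and strictly better somewhere (tied only at West), so L weakly but not strictly dominates CL.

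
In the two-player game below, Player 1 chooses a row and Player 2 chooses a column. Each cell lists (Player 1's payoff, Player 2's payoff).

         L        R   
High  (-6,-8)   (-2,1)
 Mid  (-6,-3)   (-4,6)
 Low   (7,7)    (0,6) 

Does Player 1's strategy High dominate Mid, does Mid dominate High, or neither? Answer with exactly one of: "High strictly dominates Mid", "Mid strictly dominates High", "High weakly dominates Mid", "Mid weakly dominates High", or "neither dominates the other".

High weakly dominates Mid

High's payoffs vs Mid's, by Player 2's action — L: -6=-6, R: -2>-4.
High is at least as good everywhere and strictly better somewhere (tied only at L), so High weakly but not strictly dominates Mid.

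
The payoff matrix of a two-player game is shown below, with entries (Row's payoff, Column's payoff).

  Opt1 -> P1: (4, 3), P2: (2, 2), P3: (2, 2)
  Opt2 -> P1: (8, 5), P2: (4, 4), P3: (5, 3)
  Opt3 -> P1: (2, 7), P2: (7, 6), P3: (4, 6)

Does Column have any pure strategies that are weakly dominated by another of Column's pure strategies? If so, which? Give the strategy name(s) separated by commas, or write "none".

P2, P3

P1 is not dominated — it holds its own against P2 at Opt1 (3>2); P3 at Opt1 (3>2).
P2: dominated, since P1 does at least as well everywhere (Opt1: 3>2, Opt2: 5>4, Opt3: 7>6).
P3 is weakly dominated by P1 (Opt1: 3>2, Opt2: 5>3, Opt3: 7>6).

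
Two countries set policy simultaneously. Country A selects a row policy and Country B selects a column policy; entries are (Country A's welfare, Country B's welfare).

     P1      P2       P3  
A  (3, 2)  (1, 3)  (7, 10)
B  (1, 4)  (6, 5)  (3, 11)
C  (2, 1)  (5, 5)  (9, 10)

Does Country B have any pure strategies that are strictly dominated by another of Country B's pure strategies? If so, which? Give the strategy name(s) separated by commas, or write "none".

P1, P2

P1 is strictly dominated by P2 (A: 3>2, B: 5>4, C: 5>1).
P2: dominated, since P3 does at least as well everywhere (A: 10>3, B: 11>5, C: 10>5).
P3 is not dominated — it holds its own against P1 at A (10>2); P2 at A (10>3).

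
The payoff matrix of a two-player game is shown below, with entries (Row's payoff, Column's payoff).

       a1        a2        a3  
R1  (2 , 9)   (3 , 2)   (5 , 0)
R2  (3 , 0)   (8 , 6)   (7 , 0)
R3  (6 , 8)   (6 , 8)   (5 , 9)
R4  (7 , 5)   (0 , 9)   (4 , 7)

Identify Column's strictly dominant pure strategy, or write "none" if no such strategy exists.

none

a1 fails to dominate a2 at R2 (0<6).
a2 fails to dominate a1 at R1 (2<9).
a3 fails to dominate a1 at R1 (0<9).
No single strategy dominates all the others.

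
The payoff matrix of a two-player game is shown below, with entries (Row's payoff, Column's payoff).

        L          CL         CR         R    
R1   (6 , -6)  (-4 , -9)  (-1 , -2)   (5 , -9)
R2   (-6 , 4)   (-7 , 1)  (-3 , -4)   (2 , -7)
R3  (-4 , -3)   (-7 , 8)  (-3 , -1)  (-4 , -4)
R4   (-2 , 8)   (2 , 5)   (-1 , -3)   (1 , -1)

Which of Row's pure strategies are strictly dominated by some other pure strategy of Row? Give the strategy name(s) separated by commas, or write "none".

R1 is not dominated — it holds its own against R2 at L (6>-6); R3 at L (6>-4); R4 at L (6>-2).
R1 strictly dominates R2 — L: 6>-6, CL: -4>-7, CR: -1>-3, R: 5>2.
R3 is strictly dominated by R1 (L: 6>-4, CL: -4>-7, CR: -1>-3, R: 5>-4).
Nothing dominates R4: R1 at CL (2>-4); R2 at L (-2>-6); R3 at L (-2>-4).

R2, R3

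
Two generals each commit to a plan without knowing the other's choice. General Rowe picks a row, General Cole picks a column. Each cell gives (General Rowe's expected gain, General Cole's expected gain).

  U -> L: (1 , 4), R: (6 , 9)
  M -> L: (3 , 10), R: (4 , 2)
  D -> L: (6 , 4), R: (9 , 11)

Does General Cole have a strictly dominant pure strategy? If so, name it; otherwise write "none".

none

L fails to dominate R at U (4<9).
R fails to dominate L at M (2<10).
No single strategy dominates all the others.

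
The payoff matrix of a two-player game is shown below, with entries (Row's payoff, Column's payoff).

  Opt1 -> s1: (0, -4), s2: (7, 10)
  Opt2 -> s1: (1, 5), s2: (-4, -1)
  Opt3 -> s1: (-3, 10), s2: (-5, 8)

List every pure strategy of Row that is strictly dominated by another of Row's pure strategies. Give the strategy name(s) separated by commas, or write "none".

Opt3

Opt1: no other strategy beats it everywhere (Opt2 at s2 (7>-4); Opt3 at s1 (0>-3)).
Nothing dominates Opt2: Opt1 at s1 (1>0); Opt3 at s1 (1>-3).
Opt3 is strictly dominated by Opt1 (s1: 0>-3, s2: 7>-5).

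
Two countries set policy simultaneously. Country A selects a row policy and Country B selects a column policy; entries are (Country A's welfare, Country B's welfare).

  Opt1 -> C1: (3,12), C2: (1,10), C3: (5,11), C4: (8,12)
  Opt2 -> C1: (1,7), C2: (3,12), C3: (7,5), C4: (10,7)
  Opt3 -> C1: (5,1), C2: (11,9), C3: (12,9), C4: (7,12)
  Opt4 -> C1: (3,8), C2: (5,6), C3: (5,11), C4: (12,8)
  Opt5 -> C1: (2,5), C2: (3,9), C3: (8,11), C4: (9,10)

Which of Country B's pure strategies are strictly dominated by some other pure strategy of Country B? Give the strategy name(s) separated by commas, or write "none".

none

C1: no other strategy beats it everywhere (C2 at Opt1 (12>10); C3 at Opt1 (12>11); C4 at Opt1 (12=12)).
C2: no other strategy beats it everywhere (C1 at Opt2 (12>7); C3 at Opt2 (12>5); C4 at Opt2 (12>7)).
C3: no other strategy beats it everywhere (C1 at Opt3 (9>1); C2 at Opt1 (11>10); C4 at Opt4 (11>8)).
C4 is not dominated — it holds its own against C1 at Opt1 (12=12); C2 at Opt1 (12>10); C3 at Opt1 (12>11).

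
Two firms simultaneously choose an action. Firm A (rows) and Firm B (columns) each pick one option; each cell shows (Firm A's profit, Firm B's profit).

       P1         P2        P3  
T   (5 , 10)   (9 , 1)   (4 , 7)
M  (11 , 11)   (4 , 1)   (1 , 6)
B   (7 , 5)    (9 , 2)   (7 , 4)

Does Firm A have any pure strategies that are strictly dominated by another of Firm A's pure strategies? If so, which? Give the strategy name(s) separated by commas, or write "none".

T is not dominated — it holds its own against M at P2 (9>4); B at P2 (9=9).
Nothing dominates M: T at P1 (11>5); B at P1 (11>7).
B is not dominated — it holds its own against T at P1 (7>5); M at P2 (9>4).

none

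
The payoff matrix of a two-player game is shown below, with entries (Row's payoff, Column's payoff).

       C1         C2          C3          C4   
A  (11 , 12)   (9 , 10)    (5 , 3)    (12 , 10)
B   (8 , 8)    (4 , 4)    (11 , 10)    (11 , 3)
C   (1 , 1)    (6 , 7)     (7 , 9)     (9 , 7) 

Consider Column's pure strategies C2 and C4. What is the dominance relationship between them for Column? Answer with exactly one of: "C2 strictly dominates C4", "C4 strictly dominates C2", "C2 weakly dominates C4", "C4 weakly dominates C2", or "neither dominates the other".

C2's payoffs vs C4's, by Row's action — A: 10=10, B: 4>3, C: 7=7.
C2 is at least as good everywhere and strictly better somewhere (tied only at A, C), so C2 weakly but not strictly dominates C4.

C2 weakly dominates C4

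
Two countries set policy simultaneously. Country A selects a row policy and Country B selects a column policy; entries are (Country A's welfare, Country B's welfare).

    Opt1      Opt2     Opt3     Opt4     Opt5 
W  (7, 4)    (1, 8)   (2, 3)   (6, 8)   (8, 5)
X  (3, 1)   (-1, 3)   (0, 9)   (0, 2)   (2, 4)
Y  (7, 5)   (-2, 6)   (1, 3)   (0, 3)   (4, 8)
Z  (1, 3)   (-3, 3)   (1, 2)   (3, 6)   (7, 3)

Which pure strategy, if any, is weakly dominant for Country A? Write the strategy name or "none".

W

W vs X: Opt1: 7>3, Opt2: 1>-1, Opt3: 2>0, Opt4: 6>0, Opt5: 8>2.
W vs Y: Opt1: 7=7, Opt2: 1>-2, Opt3: 2>1, Opt4: 6>0, Opt5: 8>4.
W vs Z: Opt1: 7>1, Opt2: 1>-3, Opt3: 2>1, Opt4: 6>3, Opt5: 8>7.
W is at least as good as every other strategy against every opponent action, so it is weakly dominant.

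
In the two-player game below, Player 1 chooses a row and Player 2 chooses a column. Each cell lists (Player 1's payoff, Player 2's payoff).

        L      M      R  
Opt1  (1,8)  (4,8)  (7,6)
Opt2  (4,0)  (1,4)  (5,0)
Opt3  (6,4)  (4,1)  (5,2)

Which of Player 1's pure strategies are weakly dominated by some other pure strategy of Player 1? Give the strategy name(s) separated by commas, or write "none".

Opt2

Nothing dominates Opt1: Opt2 at M (4>1); Opt3 at R (7>5).
Opt3 weakly dominates Opt2 — L: 6>4, M: 4>1, R: 5=5.
Nothing dominates Opt3: Opt1 at L (6>1); Opt2 at L (6>4).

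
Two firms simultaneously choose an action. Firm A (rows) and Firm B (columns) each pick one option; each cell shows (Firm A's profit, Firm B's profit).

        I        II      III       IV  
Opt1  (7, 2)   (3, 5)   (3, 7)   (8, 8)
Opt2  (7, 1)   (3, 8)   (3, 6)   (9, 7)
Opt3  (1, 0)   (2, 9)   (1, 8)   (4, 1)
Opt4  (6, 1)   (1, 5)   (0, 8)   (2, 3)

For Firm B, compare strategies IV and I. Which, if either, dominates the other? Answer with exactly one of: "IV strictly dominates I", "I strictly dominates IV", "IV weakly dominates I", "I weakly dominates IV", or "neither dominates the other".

IV's payoffs vs I's, by Firm A's action — Opt1: 8>2, Opt2: 7>1, Opt3: 1>0, Opt4: 3>1.
IV gives a strictly higher payoff against each opponent action, so IV strictly dominates I.

IV strictly dominates I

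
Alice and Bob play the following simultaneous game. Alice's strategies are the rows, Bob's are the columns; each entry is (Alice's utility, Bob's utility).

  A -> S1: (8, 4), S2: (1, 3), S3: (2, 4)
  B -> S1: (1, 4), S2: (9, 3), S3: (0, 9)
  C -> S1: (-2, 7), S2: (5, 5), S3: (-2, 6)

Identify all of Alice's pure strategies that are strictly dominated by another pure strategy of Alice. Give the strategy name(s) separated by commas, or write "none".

C

Nothing dominates A: B at S1 (8>1); C at S1 (8>-2).
Nothing dominates B: A at S2 (9>1); C at S1 (1>-2).
B strictly dominates C — S1: 1>-2, S2: 9>5, S3: 0>-2.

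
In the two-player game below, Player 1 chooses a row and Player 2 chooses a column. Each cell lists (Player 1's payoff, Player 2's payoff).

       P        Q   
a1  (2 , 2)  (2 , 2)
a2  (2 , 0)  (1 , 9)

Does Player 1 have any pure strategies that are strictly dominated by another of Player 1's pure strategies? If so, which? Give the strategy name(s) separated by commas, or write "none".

a1 is not dominated — it holds its own against a2 at P (2=2).
a2: no other strategy beats it everywhere (a1 at P (2=2)).

none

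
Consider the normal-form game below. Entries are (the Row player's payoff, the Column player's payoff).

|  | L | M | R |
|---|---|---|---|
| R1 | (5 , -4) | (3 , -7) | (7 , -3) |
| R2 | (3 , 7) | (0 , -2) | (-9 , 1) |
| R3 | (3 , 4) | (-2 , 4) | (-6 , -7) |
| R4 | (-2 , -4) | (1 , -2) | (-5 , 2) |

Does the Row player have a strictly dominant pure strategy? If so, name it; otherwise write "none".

R1 vs R2: L: 5>3, M: 3>0, R: 7>-9.
R1 vs R3: L: 5>3, M: 3>-2, R: 7>-6.
R1 vs R4: L: 5>-2, M: 3>1, R: 7>-5.
R1 strictly beats every other strategy against every opponent action, so it is strictly dominant.

R1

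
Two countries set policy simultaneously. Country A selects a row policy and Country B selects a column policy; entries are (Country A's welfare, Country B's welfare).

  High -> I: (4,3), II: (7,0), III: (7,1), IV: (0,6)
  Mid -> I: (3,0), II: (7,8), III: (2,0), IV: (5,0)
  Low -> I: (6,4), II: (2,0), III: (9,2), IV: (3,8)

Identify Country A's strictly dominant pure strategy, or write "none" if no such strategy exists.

none

High fails to dominate Mid at II (7=7).
Mid fails to dominate High at I (3<4).
Low fails to dominate High at II (2<7).
No single strategy dominates all the others.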